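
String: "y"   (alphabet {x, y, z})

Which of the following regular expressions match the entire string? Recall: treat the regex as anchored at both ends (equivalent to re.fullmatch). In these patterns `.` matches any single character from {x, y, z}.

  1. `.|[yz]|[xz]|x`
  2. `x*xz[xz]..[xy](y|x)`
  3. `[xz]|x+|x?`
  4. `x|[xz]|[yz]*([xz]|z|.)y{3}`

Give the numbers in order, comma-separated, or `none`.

1

1 → match
2 → no match
3 → no match
4 → no match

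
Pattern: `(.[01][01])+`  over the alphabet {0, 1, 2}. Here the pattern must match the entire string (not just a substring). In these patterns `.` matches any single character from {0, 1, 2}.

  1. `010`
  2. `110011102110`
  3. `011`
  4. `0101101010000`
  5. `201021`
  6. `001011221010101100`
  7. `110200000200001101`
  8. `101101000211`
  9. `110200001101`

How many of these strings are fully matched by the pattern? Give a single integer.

1 → match
2 → no match
3 → match
4 → no match
5 → no match
6 → no match
7 → match
8 → match
9 → match
Total matched: 5

5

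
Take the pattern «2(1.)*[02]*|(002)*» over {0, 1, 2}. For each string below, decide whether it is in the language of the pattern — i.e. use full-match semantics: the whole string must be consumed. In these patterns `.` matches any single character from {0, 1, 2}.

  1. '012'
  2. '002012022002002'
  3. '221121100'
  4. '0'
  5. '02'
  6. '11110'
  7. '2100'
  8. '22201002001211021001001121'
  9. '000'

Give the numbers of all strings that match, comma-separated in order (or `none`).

7

1 → no match
2 → no match
3 → no match
4 → no match
5 → no match
6 → no match
7 → match
8 → no match
9 → no match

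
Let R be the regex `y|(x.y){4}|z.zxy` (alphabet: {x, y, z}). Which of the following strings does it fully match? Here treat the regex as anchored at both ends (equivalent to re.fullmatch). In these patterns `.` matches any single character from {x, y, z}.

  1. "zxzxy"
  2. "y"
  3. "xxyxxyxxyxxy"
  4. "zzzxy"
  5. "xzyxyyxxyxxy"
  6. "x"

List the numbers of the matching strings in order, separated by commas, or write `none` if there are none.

1. "zxzxy" → match
2. "y" → match
3. "xxyxxyxxyxxy" → match
4. "zzzxy" → match
5. "xzyxyyxxyxxy" → match
6. "x" → no match

1, 2, 3, 4, 5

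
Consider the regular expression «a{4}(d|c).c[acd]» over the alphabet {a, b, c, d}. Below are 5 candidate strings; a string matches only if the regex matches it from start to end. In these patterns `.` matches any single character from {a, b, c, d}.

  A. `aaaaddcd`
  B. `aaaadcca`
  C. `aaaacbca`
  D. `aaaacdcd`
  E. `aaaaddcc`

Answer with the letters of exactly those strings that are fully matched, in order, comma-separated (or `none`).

A, B, C, D, E

A. `aaaaddcd` → match
B. `aaaadcca` → match
C. `aaaacbca` → match
D. `aaaacdcd` → match
E. `aaaaddcc` → match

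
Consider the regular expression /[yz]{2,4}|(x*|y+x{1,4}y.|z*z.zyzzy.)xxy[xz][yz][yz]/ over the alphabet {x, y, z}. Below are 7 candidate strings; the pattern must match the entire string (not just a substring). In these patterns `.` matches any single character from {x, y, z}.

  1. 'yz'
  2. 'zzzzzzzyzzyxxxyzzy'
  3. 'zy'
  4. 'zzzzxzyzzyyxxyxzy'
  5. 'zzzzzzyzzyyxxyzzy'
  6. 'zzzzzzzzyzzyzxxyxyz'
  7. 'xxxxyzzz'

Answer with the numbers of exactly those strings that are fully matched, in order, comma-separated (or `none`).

1, 2, 3, 4, 5, 6, 7

1 → match
2 → match
3 → match
4 → match
5 → match
6 → match
7 → match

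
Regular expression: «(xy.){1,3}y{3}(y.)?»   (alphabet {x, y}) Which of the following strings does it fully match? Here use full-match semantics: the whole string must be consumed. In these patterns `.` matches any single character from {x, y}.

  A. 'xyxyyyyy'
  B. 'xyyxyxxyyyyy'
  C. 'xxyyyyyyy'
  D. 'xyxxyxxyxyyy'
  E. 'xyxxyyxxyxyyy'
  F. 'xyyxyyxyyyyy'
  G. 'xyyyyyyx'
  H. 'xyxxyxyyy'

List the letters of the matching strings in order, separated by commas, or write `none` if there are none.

A, B, D, F, G, H

A → match
B → match
C → no match — must start with 'xy'
D → match
E → no match
F → match
G → match
H → match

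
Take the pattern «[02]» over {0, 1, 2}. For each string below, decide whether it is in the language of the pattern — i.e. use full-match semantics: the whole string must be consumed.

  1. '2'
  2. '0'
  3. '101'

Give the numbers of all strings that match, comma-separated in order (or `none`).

1 → match
2 → match
3 → no match

1, 2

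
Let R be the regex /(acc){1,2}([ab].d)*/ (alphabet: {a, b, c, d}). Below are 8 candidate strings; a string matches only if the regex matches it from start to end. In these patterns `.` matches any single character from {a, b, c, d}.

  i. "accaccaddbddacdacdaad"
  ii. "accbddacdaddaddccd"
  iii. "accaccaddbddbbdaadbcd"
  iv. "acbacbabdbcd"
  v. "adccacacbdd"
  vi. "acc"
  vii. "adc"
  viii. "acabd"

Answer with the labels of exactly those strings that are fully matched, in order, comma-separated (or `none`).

i → match
ii → no match
iii → match
iv → no match — must start with "acc"
v → no match — must start with "acc"
vi → match
vii → no match — must start with "acc"
viii → no match — must start with "acc"

i, iii, vi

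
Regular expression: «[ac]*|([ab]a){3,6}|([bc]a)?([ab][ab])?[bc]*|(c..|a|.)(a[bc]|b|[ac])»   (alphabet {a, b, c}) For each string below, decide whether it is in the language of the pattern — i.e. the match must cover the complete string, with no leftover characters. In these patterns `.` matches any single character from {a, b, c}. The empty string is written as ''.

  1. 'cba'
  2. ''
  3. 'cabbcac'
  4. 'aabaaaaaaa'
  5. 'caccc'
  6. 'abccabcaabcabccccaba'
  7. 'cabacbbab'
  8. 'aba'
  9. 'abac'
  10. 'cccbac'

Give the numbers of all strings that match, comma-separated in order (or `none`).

2, 4, 5

1. 'cba' → no match
2. '' → match
3. 'cabbcac' → no match
4. 'aabaaaaaaa' → match
5. 'caccc' → match
6 → no match
7. 'cabacbbab' → no match
8. 'aba' → no match
9. 'abac' → no match
10. 'cccbac' → no match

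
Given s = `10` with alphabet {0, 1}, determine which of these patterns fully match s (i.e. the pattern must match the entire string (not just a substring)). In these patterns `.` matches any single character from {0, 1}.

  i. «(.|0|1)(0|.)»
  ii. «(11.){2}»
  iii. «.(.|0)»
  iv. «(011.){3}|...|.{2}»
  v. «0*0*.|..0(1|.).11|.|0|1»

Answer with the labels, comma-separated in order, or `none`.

i → match
ii → no match — must start with `11`
iii → match
iv → match
v → no match

i, iii, iv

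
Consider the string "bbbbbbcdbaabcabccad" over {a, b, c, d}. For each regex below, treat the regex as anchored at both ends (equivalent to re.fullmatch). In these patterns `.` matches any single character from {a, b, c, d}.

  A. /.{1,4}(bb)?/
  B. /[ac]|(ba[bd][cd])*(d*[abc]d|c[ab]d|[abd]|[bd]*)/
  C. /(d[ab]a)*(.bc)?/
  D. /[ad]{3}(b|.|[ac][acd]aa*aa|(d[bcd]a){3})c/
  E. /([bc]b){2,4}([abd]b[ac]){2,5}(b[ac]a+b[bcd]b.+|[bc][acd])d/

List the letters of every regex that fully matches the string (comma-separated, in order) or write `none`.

A → no match
B → no match
C → no match
D → no match — must end with "c"
E → match

E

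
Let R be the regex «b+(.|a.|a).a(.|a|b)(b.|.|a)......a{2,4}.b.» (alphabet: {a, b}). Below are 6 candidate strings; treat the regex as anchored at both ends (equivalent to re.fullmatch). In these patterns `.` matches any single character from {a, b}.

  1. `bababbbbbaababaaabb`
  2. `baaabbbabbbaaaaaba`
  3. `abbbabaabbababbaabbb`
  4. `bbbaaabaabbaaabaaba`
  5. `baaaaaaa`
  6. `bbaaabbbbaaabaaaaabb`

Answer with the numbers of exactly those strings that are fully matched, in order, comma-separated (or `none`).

1 → no match
2 → match
3 → no match — must start with `b`
4 → no match
5 → no match
6 → match

2, 6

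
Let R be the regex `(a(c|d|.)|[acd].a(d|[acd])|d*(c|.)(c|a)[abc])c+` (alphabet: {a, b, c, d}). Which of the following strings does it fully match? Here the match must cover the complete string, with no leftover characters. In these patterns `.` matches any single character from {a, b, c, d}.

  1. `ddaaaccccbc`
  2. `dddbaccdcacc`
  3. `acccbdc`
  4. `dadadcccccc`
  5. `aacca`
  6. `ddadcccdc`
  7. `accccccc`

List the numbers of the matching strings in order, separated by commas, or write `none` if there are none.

1 → no match
2 → no match
3 → no match
4 → no match
5 → no match — must end with `c`
6 → no match
7 → match

7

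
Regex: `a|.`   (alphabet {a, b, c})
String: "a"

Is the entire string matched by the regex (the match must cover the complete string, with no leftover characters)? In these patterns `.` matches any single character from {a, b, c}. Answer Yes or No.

Yes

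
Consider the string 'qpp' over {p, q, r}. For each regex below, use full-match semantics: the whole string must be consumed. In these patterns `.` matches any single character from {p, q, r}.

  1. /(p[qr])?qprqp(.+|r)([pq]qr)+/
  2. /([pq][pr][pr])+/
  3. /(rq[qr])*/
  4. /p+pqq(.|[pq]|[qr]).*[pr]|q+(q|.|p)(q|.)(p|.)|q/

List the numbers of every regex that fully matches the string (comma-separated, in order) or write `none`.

2

1 → no match — must end with 'qr'
2 → match
3 → no match
4 → no match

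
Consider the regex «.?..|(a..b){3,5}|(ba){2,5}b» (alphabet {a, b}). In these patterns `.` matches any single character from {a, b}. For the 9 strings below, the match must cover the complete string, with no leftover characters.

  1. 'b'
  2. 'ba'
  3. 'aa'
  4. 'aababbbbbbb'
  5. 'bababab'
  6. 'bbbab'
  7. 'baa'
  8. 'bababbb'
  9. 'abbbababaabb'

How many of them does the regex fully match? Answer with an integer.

5

1 → no match
2 → match
3 → match
4 → no match
5 → match
6 → no match
7 → match
8 → no match
9 → match
Total matched: 5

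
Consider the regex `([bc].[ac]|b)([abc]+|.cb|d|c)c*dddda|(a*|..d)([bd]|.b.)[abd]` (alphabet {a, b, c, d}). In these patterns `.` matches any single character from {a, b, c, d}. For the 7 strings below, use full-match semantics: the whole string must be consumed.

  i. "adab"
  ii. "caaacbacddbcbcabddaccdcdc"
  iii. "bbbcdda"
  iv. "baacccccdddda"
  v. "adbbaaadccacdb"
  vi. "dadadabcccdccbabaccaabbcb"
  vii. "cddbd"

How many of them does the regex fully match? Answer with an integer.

2

i → no match
ii → no match
iii → no match
iv → match
v → no match
vi → no match
vii → match
Total matched: 2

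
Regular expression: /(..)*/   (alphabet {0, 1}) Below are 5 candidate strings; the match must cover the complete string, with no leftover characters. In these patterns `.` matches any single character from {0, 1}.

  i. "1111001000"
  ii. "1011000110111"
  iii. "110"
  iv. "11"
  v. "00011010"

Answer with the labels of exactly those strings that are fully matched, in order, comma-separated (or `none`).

i → match
ii → no match
iii → no match
iv → match
v → match

i, iv, v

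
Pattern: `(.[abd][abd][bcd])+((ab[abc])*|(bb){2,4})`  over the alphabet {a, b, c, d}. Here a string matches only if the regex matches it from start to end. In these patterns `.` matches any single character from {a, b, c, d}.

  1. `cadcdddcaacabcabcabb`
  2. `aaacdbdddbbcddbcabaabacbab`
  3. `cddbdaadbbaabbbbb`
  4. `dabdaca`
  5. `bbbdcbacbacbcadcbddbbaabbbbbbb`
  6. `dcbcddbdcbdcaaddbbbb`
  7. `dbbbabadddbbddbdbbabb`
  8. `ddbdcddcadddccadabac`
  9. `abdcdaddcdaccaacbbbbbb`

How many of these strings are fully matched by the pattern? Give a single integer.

1

1 → no match
2 → no match
3 → no match
4. `dabdaca` → no match
5 → no match
6 → no match
7 → no match
8 → no match
9 → match
Total matched: 1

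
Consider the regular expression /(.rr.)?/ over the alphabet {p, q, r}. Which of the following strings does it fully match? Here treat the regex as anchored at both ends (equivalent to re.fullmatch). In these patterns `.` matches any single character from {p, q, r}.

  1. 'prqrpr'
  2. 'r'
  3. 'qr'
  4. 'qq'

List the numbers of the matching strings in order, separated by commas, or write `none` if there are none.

1 → no match
2 → no match
3 → no match
4 → no match

none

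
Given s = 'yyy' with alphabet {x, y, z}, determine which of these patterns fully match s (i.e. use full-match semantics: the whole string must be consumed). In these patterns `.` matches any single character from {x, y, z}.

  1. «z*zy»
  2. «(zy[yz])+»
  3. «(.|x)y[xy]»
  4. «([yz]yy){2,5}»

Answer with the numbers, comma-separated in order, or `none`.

3

1 → no match — must end with 'zy'
2 → no match — must start with 'zy'
3 → match
4 → no match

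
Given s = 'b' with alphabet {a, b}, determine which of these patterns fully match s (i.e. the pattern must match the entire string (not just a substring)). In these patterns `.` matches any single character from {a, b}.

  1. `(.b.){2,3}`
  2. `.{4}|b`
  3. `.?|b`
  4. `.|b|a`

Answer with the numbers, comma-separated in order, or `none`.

2, 3, 4

1 → no match
2 → match
3 → match
4 → match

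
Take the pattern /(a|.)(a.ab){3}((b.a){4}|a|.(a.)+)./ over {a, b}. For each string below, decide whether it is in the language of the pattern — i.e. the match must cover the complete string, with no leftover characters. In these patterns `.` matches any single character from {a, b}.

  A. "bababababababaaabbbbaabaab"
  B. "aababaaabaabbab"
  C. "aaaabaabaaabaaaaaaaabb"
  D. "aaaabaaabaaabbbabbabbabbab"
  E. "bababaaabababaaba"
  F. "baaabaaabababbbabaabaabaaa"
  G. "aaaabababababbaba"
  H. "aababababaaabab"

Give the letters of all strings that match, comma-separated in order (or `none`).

D, E, F, G, H

A → no match
B → no match
C → no match
D → match
E → match
F → match
G → match
H → match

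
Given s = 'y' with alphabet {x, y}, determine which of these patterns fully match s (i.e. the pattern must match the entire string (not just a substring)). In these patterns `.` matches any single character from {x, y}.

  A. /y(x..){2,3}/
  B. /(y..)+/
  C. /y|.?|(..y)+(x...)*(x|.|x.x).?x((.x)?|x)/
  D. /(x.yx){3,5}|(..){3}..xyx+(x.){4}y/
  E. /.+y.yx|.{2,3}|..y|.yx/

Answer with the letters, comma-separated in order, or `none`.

A → no match — must start with 'yx'
B → no match
C → match
D → no match
E → no match

C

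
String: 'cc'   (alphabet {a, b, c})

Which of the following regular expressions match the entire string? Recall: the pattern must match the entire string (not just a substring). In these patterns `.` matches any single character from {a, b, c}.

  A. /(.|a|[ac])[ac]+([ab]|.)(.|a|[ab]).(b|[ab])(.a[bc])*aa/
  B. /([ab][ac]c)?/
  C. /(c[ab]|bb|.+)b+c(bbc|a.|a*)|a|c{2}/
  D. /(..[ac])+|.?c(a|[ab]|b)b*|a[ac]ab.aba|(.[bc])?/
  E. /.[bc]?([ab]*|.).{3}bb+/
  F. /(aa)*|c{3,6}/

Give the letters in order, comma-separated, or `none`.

A → no match — must end with 'aa'
B → no match
C → match
D → match
E → no match — must end with 'b'
F → no match

C, D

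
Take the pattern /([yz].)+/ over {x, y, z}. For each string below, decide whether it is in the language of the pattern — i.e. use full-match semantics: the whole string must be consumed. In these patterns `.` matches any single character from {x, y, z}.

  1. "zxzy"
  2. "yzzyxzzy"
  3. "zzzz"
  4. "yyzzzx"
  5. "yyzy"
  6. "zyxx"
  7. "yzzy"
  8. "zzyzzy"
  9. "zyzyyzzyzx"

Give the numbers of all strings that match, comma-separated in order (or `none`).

1 → match
2 → no match
3 → match
4 → match
5 → match
6 → no match
7 → match
8 → match
9 → match

1, 3, 4, 5, 7, 8, 9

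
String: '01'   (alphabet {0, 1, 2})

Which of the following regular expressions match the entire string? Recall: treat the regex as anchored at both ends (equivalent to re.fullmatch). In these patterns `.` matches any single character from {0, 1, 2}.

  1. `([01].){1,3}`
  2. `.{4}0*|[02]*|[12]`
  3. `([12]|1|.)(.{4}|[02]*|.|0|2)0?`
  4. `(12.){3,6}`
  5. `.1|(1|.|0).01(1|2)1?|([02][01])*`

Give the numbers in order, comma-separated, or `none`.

1 → match
2 → no match
3 → match
4 → no match — must start with '12'
5 → match

1, 3, 5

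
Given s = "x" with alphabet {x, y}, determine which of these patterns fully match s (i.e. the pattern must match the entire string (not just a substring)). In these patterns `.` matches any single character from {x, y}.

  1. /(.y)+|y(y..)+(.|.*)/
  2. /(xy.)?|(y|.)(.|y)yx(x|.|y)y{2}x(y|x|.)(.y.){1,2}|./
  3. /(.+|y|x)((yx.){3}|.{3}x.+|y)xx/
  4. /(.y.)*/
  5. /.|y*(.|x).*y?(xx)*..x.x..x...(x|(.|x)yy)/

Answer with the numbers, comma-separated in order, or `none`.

1 → no match
2 → match
3 → no match — must end with "xx"
4 → no match
5 → match

2, 5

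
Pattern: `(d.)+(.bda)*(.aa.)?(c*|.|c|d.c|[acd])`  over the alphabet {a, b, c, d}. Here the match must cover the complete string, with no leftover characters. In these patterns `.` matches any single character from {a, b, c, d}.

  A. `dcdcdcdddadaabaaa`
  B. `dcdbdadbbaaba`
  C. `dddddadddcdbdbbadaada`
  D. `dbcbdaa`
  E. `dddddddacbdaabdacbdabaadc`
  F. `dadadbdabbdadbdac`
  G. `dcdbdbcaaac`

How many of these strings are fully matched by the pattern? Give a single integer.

A → no match
B → match
C → no match
D → match
E → match
F → match
G → match
Total matched: 5

5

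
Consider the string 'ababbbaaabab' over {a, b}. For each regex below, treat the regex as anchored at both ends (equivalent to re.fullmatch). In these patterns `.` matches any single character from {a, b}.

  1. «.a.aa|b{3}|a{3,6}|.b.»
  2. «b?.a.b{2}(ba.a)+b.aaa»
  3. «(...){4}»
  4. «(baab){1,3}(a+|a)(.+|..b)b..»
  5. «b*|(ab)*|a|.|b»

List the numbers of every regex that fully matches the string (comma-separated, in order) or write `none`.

1 → no match
2 → no match — must end with 'aaa'
3 → match
4 → no match — must start with 'baab'
5 → no match

3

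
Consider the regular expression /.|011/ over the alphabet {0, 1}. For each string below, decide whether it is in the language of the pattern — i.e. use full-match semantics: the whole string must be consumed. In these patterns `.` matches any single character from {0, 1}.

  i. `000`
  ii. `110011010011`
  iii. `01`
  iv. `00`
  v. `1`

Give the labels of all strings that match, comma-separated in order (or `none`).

v

i → no match
ii → no match
iii → no match
iv → no match
v → match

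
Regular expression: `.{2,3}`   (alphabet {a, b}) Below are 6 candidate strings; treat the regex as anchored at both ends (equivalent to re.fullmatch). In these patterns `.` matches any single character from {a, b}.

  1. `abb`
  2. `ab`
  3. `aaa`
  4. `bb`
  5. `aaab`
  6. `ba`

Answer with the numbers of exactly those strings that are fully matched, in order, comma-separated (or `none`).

1 → match
2 → match
3 → match
4 → match
5 → no match
6 → match

1, 2, 3, 4, 6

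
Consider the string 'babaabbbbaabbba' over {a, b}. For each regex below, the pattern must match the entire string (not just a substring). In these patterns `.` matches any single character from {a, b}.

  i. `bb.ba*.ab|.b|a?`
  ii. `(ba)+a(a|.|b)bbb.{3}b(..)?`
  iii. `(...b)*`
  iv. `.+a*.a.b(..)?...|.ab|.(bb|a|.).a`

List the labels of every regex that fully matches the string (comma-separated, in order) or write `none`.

i → no match
ii → match
iii → no match
iv → match

ii, iv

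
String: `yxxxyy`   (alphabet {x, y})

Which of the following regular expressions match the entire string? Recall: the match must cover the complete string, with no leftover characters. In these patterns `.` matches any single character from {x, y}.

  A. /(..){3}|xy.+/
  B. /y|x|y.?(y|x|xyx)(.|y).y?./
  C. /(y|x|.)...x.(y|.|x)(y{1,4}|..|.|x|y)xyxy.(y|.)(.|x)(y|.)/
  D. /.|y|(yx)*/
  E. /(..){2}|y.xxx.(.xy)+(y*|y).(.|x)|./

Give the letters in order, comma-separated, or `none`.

A → match
B → match
C → no match
D → no match
E → no match

A, B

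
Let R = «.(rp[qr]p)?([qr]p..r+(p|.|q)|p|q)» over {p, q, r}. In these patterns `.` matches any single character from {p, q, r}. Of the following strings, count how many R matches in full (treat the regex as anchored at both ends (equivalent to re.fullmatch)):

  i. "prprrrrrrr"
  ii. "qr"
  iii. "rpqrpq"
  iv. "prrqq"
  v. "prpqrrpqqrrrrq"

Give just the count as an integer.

i → match
ii → no match
iii → no match
iv → no match
v → no match
Total matched: 1

1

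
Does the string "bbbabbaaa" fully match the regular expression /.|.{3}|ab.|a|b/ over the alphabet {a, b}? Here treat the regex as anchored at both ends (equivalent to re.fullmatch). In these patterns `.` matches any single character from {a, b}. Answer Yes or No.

No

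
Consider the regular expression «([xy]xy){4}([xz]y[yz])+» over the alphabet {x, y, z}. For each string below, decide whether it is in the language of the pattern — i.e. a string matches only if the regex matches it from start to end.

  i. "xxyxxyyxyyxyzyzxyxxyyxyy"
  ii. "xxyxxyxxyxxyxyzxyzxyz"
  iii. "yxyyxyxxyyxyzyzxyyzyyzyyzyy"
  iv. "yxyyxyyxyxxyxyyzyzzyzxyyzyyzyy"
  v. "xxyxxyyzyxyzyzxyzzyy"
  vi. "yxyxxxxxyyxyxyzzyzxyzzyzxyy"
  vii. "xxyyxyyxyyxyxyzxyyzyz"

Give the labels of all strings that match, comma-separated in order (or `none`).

i → no match
ii → match
iii → match
iv → match
v → no match
vi → no match
vii → match

ii, iii, iv, vii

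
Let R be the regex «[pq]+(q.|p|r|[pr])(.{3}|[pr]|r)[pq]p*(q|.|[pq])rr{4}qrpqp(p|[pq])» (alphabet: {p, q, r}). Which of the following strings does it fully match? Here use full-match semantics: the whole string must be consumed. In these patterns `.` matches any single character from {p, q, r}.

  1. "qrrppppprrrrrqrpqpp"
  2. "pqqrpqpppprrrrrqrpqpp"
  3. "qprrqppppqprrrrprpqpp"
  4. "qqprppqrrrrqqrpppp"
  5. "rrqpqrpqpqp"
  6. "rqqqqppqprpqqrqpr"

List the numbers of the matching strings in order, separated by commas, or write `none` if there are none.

1, 2

1 → match
2 → match
3 → no match
4 → no match
5 → no match
6 → no match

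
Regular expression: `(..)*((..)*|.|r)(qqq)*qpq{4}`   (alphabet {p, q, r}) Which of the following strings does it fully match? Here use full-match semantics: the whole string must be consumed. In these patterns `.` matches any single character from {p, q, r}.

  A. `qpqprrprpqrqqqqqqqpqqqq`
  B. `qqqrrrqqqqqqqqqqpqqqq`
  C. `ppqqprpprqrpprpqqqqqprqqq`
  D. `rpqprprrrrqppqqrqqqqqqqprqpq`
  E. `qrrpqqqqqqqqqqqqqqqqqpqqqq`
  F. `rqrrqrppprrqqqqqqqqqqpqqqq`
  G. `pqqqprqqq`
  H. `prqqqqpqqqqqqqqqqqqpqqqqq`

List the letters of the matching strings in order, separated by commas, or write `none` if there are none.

A, B, E, F

A → match
B → match
C → no match
D → no match
E → match
F → match
G → no match
H → no match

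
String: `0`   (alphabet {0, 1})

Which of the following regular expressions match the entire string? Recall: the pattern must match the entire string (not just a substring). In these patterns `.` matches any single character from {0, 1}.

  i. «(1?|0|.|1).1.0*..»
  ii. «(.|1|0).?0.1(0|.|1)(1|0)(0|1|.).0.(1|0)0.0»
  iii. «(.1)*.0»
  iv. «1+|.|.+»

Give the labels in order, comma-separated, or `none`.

iv

i → no match
ii → no match
iii → no match
iv → match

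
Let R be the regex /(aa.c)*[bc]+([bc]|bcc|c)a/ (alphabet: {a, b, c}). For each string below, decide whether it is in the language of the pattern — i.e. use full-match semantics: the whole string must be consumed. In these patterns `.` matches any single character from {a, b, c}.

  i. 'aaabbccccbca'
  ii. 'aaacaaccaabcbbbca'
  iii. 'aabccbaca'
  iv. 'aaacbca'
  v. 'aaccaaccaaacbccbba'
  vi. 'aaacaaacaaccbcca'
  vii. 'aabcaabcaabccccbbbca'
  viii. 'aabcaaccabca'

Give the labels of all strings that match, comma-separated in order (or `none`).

i. 'aaabbccccbca' → no match
ii → match
iii. 'aabccbaca' → no match
iv. 'aaacbca' → match
v → match
vi → match
vii → match
viii. 'aabcaaccabca' → no match

ii, iv, v, vi, vii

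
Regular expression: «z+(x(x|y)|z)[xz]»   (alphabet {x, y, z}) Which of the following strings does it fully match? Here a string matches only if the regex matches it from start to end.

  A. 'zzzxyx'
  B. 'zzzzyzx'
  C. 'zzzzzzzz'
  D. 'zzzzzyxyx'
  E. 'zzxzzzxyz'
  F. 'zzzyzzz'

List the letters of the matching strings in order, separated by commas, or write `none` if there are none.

A → match
B → no match
C → match
D → no match
E → no match
F → no match

A, C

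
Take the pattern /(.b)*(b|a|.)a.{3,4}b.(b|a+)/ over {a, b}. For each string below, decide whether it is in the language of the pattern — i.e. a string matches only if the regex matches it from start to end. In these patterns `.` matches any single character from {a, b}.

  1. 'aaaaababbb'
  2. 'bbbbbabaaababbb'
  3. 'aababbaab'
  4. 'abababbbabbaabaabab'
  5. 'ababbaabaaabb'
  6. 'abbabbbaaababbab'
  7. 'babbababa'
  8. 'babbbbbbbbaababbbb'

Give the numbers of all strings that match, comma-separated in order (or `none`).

4

1 → no match
2 → no match
3 → no match
4 → match
5 → no match
6 → no match
7 → no match
8 → no match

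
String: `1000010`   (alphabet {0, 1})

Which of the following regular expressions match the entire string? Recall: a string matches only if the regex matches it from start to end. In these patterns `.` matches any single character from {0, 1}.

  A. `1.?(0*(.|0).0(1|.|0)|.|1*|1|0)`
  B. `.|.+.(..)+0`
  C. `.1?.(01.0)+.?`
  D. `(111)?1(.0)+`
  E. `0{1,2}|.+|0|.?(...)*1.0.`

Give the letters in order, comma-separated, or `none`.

A → no match
B → match
C → no match
D → match
E → match

B, D, E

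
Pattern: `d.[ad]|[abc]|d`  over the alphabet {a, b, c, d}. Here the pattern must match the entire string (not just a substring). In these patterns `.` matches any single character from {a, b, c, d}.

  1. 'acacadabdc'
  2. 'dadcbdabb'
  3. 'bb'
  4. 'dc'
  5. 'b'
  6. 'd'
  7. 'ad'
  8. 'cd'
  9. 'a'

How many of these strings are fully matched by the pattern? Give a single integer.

3

1 → no match
2 → no match
3 → no match
4 → no match
5 → match
6 → match
7 → no match
8 → no match
9 → match
Total matched: 3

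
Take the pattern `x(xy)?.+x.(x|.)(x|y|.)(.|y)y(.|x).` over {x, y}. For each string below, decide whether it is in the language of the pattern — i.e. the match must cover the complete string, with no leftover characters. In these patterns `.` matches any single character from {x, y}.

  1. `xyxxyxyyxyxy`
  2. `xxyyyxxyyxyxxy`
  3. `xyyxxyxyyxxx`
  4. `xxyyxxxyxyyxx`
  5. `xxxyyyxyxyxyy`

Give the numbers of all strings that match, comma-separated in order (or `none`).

1 → no match
2 → no match
3 → no match
4 → match
5 → no match

4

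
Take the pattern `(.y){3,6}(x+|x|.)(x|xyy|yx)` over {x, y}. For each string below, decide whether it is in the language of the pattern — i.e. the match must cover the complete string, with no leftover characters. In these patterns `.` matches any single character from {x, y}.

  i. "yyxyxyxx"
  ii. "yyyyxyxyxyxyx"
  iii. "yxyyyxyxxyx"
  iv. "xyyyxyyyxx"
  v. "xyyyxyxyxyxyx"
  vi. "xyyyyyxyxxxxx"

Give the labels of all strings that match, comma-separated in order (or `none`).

i. "yyxyxyxx" → match
ii → match
iii. "yxyyyxyxxyx" → no match
iv. "xyyyxyyyxx" → match
v → match
vi → match

i, ii, iv, v, vi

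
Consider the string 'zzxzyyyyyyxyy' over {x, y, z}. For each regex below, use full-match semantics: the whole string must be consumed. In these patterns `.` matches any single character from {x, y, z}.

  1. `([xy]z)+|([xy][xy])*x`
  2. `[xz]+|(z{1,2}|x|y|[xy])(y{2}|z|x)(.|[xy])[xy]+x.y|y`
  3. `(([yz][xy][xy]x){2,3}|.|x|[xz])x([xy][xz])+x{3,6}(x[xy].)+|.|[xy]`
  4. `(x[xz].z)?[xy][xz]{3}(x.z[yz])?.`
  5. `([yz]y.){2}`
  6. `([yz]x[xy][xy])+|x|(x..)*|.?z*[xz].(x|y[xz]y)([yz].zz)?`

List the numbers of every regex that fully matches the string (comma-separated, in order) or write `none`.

1 → no match
2 → match
3 → no match
4 → no match
5 → no match
6 → no match

2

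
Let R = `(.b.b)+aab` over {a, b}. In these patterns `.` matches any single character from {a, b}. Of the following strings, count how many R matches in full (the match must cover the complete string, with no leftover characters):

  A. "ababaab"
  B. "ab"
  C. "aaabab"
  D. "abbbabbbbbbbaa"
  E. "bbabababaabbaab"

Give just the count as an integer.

1

A. "ababaab" → match
B. "ab" → no match — must end with "baab"
C. "aaabab" → no match — must end with "baab"
D → no match — must end with "baab"
E → no match
Total matched: 1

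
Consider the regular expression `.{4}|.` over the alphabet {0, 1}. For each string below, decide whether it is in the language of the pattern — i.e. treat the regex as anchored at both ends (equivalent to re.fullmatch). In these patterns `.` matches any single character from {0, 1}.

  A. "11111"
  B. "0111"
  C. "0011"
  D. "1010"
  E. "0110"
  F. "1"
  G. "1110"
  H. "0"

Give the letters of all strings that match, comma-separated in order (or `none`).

A → no match
B → match
C → match
D → match
E → match
F → match
G → match
H → match

B, C, D, E, F, G, H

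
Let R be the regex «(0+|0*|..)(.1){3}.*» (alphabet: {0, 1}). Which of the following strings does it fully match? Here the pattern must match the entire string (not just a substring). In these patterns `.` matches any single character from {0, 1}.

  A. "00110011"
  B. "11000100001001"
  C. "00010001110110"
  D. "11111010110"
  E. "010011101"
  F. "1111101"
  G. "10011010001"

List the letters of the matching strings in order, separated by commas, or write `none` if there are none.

A → no match
B → no match
C → no match
D → no match
E → no match
F → no match
G → no match

none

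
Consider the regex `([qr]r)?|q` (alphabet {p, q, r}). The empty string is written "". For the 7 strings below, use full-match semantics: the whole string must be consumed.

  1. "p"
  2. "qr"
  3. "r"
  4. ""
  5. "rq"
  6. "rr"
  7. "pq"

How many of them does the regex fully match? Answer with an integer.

1. "p" → no match
2. "qr" → match
3. "r" → no match
4. "" → match
5. "rq" → no match
6. "rr" → match
7. "pq" → no match
Total matched: 3

3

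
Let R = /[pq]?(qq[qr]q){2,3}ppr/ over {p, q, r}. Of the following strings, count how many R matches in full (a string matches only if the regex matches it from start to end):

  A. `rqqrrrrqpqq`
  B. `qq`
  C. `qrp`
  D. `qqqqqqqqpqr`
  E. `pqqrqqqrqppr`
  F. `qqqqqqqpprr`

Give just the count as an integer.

A → no match — must end with `qppr`
B → no match — must end with `qppr`
C → no match — must end with `qppr`
D → no match — must end with `qppr`
E → match
F → no match — must end with `qppr`
Total matched: 1

1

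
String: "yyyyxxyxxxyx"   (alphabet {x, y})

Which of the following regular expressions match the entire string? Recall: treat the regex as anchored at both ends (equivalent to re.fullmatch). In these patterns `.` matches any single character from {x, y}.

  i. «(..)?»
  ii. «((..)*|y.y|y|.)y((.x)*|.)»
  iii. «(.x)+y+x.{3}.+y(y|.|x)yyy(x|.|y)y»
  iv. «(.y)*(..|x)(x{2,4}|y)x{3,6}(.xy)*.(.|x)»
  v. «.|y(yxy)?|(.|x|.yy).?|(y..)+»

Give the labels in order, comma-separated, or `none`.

ii, iv

i → no match
ii → match
iii → no match — must end with "y"
iv → match
v → no match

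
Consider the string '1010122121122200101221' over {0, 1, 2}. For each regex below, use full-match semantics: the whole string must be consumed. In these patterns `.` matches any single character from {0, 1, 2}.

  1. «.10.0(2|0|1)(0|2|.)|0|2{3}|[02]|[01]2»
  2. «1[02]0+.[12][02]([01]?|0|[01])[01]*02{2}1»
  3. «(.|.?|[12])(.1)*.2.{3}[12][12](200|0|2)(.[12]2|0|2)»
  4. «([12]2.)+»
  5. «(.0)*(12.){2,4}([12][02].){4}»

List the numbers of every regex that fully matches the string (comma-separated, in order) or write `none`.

5

1 → no match
2 → no match
3 → no match
4 → no match
5 → match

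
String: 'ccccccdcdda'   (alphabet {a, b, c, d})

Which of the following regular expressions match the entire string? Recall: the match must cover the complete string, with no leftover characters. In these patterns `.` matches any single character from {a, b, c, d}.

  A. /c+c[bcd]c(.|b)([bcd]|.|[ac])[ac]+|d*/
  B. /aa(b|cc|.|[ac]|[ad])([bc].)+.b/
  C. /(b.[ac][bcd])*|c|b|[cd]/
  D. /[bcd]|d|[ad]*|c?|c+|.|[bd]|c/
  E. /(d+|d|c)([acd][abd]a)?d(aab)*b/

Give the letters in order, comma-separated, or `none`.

A

A → match
B → no match — must start with 'aa'
C → no match
D → no match
E → no match — must end with 'b'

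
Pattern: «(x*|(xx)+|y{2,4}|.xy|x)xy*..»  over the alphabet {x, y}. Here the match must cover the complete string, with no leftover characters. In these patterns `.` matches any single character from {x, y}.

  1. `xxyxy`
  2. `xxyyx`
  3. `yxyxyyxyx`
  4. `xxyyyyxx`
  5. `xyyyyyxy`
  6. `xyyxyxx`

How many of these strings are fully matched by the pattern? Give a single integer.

4

1. `xxyxy` → match
2. `xxyyx` → match
3. `yxyxyyxyx` → no match
4. `xxyyyyxx` → match
5. `xyyyyyxy` → match
6. `xyyxyxx` → no match
Total matched: 4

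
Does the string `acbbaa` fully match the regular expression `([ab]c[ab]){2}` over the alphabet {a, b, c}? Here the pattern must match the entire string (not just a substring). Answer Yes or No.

No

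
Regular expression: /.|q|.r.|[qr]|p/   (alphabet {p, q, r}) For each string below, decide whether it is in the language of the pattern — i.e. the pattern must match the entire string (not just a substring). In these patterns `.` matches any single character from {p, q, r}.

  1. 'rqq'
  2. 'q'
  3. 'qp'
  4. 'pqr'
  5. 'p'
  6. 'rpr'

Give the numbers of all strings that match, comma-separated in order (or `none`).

1 → no match
2 → match
3 → no match
4 → no match
5 → match
6 → no match

2, 5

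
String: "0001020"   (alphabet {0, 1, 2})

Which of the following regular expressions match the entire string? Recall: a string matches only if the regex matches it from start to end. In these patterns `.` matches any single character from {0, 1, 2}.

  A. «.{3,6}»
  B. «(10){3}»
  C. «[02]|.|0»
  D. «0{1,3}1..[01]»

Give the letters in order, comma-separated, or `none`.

D

A → no match
B → no match — must start with "10"
C → no match
D → match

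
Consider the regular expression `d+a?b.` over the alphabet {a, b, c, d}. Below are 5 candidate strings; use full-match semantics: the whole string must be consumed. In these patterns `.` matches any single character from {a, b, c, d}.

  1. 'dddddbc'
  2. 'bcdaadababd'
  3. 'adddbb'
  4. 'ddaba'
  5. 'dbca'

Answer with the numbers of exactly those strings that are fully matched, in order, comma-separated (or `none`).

1. 'dddddbc' → match
2. 'bcdaadababd' → no match — must start with 'd'
3. 'adddbb' → no match — must start with 'd'
4. 'ddaba' → match
5. 'dbca' → no match

1, 4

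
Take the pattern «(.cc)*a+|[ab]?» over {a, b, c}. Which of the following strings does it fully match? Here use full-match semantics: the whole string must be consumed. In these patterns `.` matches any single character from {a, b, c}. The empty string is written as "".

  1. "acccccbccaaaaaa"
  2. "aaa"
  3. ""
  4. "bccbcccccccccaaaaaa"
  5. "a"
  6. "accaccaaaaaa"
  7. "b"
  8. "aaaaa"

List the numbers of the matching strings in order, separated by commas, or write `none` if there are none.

1, 2, 3, 5, 6, 7, 8

1 → match
2. "aaa" → match
3. "" → match
4 → no match
5. "a" → match
6. "accaccaaaaaa" → match
7. "b" → match
8. "aaaaa" → match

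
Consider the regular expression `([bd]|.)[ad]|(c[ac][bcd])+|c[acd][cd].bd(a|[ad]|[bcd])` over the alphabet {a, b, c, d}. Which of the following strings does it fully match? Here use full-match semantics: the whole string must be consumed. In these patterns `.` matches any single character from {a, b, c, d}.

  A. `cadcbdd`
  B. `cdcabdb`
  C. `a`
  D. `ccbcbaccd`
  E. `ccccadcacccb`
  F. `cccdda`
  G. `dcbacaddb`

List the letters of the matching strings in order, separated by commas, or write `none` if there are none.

A. `cadcbdd` → match
B. `cdcabdb` → match
C. `a` → no match
D. `ccbcbaccd` → no match
E. `ccccadcacccb` → match
F. `cccdda` → no match
G. `dcbacaddb` → no match

A, B, E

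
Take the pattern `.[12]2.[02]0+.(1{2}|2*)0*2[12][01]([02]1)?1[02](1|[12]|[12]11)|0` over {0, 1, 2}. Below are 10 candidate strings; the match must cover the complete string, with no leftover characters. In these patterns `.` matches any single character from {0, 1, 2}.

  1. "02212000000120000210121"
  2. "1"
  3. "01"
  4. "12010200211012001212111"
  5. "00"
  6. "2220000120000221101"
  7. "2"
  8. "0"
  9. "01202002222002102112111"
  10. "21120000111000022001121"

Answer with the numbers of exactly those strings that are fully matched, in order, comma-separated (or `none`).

1 → match
2. "1" → no match
3. "01" → no match
4 → no match
5. "00" → no match
6 → match
7. "2" → no match
8. "0" → match
9 → match
10 → no match

1, 6, 8, 9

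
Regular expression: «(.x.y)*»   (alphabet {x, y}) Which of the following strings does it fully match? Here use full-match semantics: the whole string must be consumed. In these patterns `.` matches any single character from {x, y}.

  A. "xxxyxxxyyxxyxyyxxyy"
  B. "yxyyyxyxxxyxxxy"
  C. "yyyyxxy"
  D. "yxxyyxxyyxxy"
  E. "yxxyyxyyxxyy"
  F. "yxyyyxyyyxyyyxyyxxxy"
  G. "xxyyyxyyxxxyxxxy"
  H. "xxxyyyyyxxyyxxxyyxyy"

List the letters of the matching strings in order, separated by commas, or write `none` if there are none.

A → no match
B → no match
C → no match
D → match
E → match
F → match
G → match
H → no match

D, E, F, G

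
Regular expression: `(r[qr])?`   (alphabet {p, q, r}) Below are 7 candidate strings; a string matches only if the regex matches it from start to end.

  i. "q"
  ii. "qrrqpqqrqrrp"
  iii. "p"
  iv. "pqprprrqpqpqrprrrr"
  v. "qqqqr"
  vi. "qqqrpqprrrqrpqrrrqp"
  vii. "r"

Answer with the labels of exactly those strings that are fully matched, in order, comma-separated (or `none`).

i. "q" → no match
ii. "qrrqpqqrqrrp" → no match
iii. "p" → no match
iv → no match
v. "qqqqr" → no match
vi → no match
vii. "r" → no match

none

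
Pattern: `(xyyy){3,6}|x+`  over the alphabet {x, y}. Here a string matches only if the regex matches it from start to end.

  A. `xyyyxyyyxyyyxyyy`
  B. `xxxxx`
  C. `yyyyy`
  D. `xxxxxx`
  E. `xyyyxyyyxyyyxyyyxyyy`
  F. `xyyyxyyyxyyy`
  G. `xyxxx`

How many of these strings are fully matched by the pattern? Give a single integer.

5

A → match
B → match
C → no match
D → match
E → match
F → match
G → no match
Total matched: 5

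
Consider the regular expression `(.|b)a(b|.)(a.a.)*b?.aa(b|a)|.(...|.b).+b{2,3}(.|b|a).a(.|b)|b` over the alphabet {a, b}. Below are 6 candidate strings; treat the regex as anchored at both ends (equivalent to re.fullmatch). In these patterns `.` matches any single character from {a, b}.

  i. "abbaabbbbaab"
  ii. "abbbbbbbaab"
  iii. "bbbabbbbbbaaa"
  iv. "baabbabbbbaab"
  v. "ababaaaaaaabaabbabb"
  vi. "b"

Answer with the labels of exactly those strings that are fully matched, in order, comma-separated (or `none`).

i, ii, iii, iv, vi

i → match
ii → match
iii → match
iv → match
v → no match
vi → match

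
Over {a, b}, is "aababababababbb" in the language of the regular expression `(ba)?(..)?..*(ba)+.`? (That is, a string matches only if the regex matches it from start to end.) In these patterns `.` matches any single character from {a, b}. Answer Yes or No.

No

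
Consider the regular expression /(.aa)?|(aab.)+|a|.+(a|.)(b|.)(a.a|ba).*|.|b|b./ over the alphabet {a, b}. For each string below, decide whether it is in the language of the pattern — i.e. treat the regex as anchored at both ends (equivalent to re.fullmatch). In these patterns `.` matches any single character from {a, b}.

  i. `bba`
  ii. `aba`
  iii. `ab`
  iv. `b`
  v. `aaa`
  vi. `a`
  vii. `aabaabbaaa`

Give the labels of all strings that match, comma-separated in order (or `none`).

iv, v, vi, vii

i → no match
ii → no match
iii → no match
iv → match
v → match
vi → match
vii → match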